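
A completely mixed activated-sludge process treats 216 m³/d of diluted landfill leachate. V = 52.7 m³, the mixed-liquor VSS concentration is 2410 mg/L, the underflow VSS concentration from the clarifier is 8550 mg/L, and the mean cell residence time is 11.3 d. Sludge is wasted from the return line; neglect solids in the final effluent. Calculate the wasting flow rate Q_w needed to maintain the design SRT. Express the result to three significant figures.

θ_c = V·X/(Q_w·X_r) when wasting from the recycle, so Q_w = V·X/(θ_c·X_r) = 52.70 × 2410 / (11.3 × 8550) = 1.315 m³/d.

Q_w ≈ 1.31 m³/d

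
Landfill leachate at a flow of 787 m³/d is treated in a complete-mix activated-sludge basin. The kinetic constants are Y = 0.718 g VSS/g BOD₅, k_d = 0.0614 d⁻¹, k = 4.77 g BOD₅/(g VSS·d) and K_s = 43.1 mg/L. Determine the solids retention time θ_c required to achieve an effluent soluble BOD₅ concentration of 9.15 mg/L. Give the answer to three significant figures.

Specific growth rate at S = 9.15 mg/L: μ = YkS/(K_s+S) = 0.718·4.77·9.15/(43.1+9.15) = 0.5998 d⁻¹.
θ_c = 1/(μ − k_d) = 1/(0.5998 − 0.0614) = 1/0.5384 = 1.857 d.

θ_c ≈ 1.86 d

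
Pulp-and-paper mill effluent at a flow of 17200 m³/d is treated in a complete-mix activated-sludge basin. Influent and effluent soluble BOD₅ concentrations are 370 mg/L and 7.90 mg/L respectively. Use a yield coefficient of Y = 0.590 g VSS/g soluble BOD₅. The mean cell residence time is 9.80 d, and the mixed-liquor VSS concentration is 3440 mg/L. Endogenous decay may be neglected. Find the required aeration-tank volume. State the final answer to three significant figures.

V·X = Y·Q·ΔS·θ_c gives V = 0.590 × 17200 × (370 − 7.90) × 9.80 / 3440 = 10468 m³.

V ≈ 10500 m³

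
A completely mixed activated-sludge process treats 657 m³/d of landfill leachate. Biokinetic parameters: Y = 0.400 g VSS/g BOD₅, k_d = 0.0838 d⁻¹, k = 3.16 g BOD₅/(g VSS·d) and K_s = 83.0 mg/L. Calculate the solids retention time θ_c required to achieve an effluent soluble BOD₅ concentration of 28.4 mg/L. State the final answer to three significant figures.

From 1/θ_c = Y·k·S/(K_s + S) − k_d: Y·k·S/(K_s+S) = 0.400 × 3.16 × 28.4 / (83.0 + 28.4) = 0.3222 d⁻¹.
1/θ_c = 0.3222 − 0.0838 = 0.2384 d⁻¹, so θ_c = 4.194 d.

θ_c ≈ 4.19 d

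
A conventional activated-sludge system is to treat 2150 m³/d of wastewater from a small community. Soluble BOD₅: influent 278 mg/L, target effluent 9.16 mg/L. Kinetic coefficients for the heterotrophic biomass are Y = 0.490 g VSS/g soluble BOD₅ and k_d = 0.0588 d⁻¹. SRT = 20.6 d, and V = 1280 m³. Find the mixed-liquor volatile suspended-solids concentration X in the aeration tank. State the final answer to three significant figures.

Solving the biomass balance for X: X = Y Q (S₀−S) θ_c / [V (1+k_d θ_c)] = 0.490 × 2150 × (278 − 9.16) × 20.6 / [1280 × (1 + 0.0588 × 20.6)] = 2061 mg/L.

X ≈ 2060 mg/L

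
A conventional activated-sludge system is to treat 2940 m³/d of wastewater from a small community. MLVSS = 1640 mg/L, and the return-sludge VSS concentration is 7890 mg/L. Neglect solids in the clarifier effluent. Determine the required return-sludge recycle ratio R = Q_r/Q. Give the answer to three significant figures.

Solids balance on the clarifier gives (1+R)X = R·X_r, so R = X/(X_r − X) = 1640 / (7890 − 1640) = 0.2624.

R ≈ 0.262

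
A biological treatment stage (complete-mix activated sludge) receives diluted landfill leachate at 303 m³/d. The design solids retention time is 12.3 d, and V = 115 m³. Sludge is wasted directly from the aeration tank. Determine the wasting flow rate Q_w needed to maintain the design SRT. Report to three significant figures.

For wasting at MLVSS concentration, Q_w = V/θ_c = 115.0/12.3 = 9.350 m³/d.

Q_w ≈ 9.35 m³/d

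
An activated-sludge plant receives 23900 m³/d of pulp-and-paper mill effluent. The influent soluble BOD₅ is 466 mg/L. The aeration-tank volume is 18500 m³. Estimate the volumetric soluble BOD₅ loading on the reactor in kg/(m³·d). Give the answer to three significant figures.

Volumetric loading L_v = Q·S₀ / V = 23900 × 466 g/m³ / 18500 m³ = 602.0 g/(m³·d) = 0.6020 kg soluble BOD₅/(m³·d).

L_v ≈ 0.602 kg soluble BOD₅/(m³·d)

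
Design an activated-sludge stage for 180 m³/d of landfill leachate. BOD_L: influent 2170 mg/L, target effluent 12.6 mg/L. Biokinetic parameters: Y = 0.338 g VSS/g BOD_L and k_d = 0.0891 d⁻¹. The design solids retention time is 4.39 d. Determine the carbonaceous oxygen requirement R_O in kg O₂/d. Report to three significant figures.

Observed yield with endogenous decay: Y_obs = Y / (1 + k_d·θ_c) = 0.338 / (1 + 0.0891 × 4.39) = 0.338 / 1.391 = 0.2430 g VSS/g BOD_L.
Mass of BOD_L removed per day: Q(S₀ − S) = 180 × 2157 g/m³ = 388.3 kg/d.
P_X = Y_obs·Q·(S₀ − S) = 0.2430 × 388.3 = 94.35 kg VSS/d.
Carbonaceous O₂ demand = substrate oxidised − cell-mass equivalent = 388.3 − 1.42 × 94.35 = 254.4 kg O₂/d.

R_O ≈ 254 kg O₂/d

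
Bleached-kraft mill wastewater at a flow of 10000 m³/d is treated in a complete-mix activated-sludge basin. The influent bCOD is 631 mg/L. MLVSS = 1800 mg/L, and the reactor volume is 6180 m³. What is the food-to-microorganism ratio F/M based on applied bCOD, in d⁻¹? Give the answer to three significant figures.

F/M = applied load / biomass = Q·S₀/(V·X) = 10000 × 631 / (6180 × 1800) = 0.5672 d⁻¹.

F/M ≈ 0.567 d⁻¹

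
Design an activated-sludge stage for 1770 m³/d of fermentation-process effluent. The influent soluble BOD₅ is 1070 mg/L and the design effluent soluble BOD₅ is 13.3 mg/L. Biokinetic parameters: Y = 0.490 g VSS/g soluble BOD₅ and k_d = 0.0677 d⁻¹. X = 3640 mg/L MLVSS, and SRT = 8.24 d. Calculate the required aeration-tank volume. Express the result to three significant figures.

From the SRT design equation V = Y Q (S₀−S) θ_c / [X (1 + k_d θ_c)] = 0.490 × 1770 × (1070 − 13.3) × 8.24 / [3640 × (1 + 0.0677 × 8.24)] = 7.55×10^6 / 5671 = 1332 m³.

V ≈ 1330 m³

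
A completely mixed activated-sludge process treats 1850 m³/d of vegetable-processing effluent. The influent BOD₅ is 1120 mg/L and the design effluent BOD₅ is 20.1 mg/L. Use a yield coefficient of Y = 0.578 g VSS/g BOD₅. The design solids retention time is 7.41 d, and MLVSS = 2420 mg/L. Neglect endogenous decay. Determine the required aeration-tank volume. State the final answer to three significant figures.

V ≈ 3600 m³

With k_d = 0 the design equation reduces to V = Y Q (S₀−S) θ_c / X = 0.578 × 1850 × (1120 − 20.1) × 7.41 / 2420 = 3601 m³.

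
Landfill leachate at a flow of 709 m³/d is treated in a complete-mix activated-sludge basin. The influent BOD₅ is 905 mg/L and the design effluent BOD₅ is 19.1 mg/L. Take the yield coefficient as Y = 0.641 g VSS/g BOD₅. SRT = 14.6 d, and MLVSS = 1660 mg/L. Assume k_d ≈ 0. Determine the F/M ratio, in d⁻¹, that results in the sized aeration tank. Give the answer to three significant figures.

F/M ≈ 0.109 d⁻¹

V·X = Y·Q·ΔS·θ_c gives V = 0.641 × 709 × (905 − 19.1) × 14.6 / 1660 = 3541 m³.
F/M = applied load / biomass = Q·S₀/(V·X) = 709 × 905 / (3541 × 1660) = 0.1092 d⁻¹.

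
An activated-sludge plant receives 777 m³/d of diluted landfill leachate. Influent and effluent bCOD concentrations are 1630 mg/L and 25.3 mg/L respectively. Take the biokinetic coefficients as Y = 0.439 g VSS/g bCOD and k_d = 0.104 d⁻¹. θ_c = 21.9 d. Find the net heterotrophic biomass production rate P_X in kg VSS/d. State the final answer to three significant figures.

Observed yield with endogenous decay: Y_obs = Y / (1 + k_d·θ_c) = 0.439 / (1 + 0.104 × 21.9) = 0.439 / 3.278 = 0.1339 g VSS/g bCOD.
ΔS = 1630 − 25.3 = 1605 mg/L, so the substrate removal rate is 777 × 1605/1000 = 1247 kg bCOD/d.
P_X = Y_obs · Q(S₀ − S) = 0.1339 × 1247 = 167.0 kg VSS/d.

P_X ≈ 167 kg VSS/d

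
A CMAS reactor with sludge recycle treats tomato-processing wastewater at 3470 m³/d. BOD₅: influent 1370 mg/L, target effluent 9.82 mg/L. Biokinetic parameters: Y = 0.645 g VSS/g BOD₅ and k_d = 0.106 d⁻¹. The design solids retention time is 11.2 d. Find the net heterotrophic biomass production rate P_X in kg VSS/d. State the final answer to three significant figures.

Y_obs = Y / (1 + k_d θ_c) = 0.645 / (1 + 0.106 × 11.2) = 0.645 / 2.187 = 0.2949.
Substrate removed = Q·(S₀ − S) = 3470 m³/d × (1370 − 9.82) g/m³ = 4.72×10^6 g/d = 4720 kg/d.
Biomass produced: P_X = Y_obs·Q·ΔS = 0.2949 × 4720 ≈ 1392 kg VSS/d.

P_X ≈ 1390 kg VSS/d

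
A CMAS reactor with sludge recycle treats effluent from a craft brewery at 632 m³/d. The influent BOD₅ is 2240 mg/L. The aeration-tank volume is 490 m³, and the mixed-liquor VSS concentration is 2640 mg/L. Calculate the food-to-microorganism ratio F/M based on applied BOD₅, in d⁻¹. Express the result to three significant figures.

F/M ≈ 1.09 d⁻¹

F/M = Q·S₀ / (V·X) = 632 × 2240 / (490.0 × 2640) = 1.094 g BOD₅·(g VSS·d)⁻¹.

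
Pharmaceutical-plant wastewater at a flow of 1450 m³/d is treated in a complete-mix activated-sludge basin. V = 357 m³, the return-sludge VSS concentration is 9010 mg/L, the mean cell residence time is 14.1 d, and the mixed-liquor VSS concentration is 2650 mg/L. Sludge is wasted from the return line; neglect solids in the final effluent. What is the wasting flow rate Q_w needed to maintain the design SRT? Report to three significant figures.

Q_w ≈ 7.45 m³/d

Wasting from the return line (neglecting effluent solids): Q_w = V·X / (θ_c·X_r) = 357.0 × 2650 / (14.1 × 9010) = 7.447 m³/d.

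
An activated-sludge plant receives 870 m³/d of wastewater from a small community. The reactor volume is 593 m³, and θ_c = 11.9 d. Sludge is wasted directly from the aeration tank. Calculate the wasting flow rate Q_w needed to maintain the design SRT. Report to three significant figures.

Q_w ≈ 49.8 m³/d

For wasting at MLVSS concentration, Q_w = V/θ_c = 593.0/11.9 = 49.83 m³/d.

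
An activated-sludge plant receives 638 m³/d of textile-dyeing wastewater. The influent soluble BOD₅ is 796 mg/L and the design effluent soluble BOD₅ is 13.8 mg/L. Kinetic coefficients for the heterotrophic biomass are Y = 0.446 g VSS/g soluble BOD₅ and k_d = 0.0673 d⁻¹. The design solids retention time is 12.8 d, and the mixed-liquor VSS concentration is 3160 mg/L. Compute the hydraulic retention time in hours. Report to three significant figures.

τ ≈ 18.2 h

Rearranging the biomass balance for a CMAS with decay, V = Y·Q·ΔS·θ_c / [X·(1+k_d θ_c)] = 0.446 × 638 × (796 − 13.8) × 12.8 / [3160 × (1 + 0.0673 × 12.8)] = 2.85×10^6 / 5882 = 484.3 m³.
Hydraulic retention time τ = V/Q = 484.3 / 638 = 0.7591 d = 18.22 h.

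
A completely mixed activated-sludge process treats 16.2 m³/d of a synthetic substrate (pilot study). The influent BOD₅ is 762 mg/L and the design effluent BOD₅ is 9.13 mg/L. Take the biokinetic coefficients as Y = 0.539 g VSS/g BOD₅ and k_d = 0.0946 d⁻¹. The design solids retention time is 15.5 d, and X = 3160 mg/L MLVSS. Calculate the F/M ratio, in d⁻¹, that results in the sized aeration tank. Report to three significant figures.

F/M ≈ 0.299 d⁻¹

Rearranging the biomass balance for a CMAS with decay, V = Y·Q·ΔS·θ_c / [X·(1+k_d θ_c)] = 0.539 × 16.2 × (762 − 9.13) × 15.5 / [3160 × (1 + 0.0946 × 15.5)] = 1.02×10^5 / 7794 = 13.07 m³.
Food-to-microorganism ratio F/M = Q S₀ / (V X) = 16.2 × 762 / (13.07 × 3160) = 0.2988 d⁻¹.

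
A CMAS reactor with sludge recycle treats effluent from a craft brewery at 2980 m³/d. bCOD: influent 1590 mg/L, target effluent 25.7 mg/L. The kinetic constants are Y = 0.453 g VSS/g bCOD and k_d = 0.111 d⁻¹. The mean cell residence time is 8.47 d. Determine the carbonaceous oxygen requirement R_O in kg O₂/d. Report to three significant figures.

R_O ≈ 3120 kg O₂/d

Correct the yield for decay: Y_obs = Y/(1 + k_d θ_c) = 0.453 / (1 + 0.111 × 8.47) = 0.453 / 1.940 = 0.2335.
Q·(S₀ − S) = 2980 × (1590 − 25.7) × 10⁻³ = 4662 kg/d removed.
Net sludge production P_X = 0.2335 × 4662 = 1088 kg VSS/d.
R_O = Q·(S₀ − S) − 1.42·P_X = 4662 − 1.42 × 1088 = 3116 kg O₂/d.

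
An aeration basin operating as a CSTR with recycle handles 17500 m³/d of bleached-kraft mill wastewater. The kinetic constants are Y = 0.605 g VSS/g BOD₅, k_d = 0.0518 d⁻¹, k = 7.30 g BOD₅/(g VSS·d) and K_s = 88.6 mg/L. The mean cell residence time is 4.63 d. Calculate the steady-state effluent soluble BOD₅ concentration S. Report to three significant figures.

S ≈ 5.72 mg/L

Effluent substrate depends only on kinetics and SRT: S = K_s(1 + k_d θ_c) / [θ_c(Yk − k_d) − 1] = 88.6 × (1 + 0.0518 × 4.63) / [4.63 × (0.605 × 7.30 − 0.0518) − 1] = 109.8 / 19.21 = 5.719 mg/L.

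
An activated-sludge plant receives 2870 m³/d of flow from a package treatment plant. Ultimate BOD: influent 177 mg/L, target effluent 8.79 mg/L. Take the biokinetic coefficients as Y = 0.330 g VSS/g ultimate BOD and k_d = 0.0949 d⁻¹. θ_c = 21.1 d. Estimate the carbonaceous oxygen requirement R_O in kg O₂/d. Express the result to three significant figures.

Y_obs = Y / (1 + k_d θ_c) = 0.330 / (1 + 0.0949 × 21.1) = 0.330 / 3.002 = 0.1099.
Substrate removed = Q·(S₀ − S) = 2870 m³/d × (177 − 8.79) g/m³ = 4.83×10^5 g/d = 482.8 kg/d.
Biomass synthesised: P_X = Y_obs × 482.8 = 53.06 kg VSS/d.
Carbonaceous O₂ demand = substrate oxidised − cell-mass equivalent = 482.8 − 1.42 × 53.06 = 407.4 kg O₂/d.

R_O ≈ 407 kg O₂/d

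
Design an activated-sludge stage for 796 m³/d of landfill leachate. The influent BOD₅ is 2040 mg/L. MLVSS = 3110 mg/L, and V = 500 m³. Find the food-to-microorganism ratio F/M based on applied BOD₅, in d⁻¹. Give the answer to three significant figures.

F/M = Q·S₀ / (V·X) = 796 × 2040 / (500.0 × 3110) = 1.044 g BOD₅·(g VSS·d)⁻¹.

F/M ≈ 1.04 d⁻¹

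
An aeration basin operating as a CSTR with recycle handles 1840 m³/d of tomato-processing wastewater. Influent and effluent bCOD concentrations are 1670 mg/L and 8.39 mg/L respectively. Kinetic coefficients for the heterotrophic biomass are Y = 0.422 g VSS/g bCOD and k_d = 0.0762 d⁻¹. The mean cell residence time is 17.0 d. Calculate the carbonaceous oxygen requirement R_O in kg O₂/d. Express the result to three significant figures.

R_O ≈ 2260 kg O₂/d

Y_obs = Y / (1 + k_d θ_c) = 0.422 / (1 + 0.0762 × 17.0) = 0.422 / 2.295 = 0.1838.
Substrate removed = Q·(S₀ − S) = 1840 m³/d × (1670 − 8.39) g/m³ = 3.06×10^6 g/d = 3057 kg/d.
P_X = Y_obs·Q·(S₀ − S) = 0.1838 × 3057 = 562.1 kg VSS/d.
R_O = Q·(S₀ − S) − 1.42·P_X = 3057 − 1.42 × 562.1 = 2259 kg O₂/d.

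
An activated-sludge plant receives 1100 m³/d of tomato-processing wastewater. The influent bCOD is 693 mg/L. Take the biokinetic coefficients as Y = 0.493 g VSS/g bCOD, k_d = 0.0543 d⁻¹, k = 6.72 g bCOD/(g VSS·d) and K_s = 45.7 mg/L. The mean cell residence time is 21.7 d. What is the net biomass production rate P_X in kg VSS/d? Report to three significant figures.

For a completely mixed reactor with recycle the Lawrence–McCarty relation gives S = K_s·(1 + k_d·θ_c) / [θ_c·(Y·k − k_d) − 1] = 45.7 × (1 + 0.0543 × 21.7) / [21.7 × (0.493 × 6.72 − 0.0543) − 1] = 99.55 / 69.71 = 1.428 mg/L.
The observed yield is Y_obs = Y/(1 + k_d·θ_c) = 0.493 / (1 + 0.0543 × 21.7) = 0.493 / 2.178 = 0.2263 g VSS per g bCOD removed.
Q·(S₀ − S) = 1100 × (693 − 1.43) × 10⁻³ = 760.7 kg/d removed.
Biomass produced: P_X = Y_obs·Q·ΔS = 0.2263 × 760.7 ≈ 172.2 kg VSS/d.

P_X ≈ 172 kg VSS/d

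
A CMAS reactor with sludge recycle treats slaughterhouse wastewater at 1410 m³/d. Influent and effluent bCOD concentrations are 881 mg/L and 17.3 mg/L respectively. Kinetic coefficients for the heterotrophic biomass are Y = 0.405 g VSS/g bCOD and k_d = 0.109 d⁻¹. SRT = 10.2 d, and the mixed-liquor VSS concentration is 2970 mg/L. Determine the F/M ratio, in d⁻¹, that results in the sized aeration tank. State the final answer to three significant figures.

F/M ≈ 0.521 d⁻¹

From the SRT design equation V = Y Q (S₀−S) θ_c / [X (1 + k_d θ_c)] = 0.405 × 1410 × (881 − 17.3) × 10.2 / [2970 × (1 + 0.109 × 10.2)] = 5.03×10^6 / 6272 = 802.1 m³.
Food-to-microorganism ratio F/M = Q S₀ / (V X) = 1410 × 881 / (802.1 × 2970) = 0.5214 d⁻¹.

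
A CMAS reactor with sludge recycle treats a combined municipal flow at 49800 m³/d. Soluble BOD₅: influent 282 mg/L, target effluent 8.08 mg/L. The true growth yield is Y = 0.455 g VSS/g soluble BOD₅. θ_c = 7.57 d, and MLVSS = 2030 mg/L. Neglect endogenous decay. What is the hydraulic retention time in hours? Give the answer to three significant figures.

τ ≈ 11.2 h

With k_d = 0 the design equation reduces to V = Y Q (S₀−S) θ_c / X = 0.455 × 49800 × (282 − 8.08) × 7.57 / 2030 = 23145 m³.
τ = V/Q = 23145/49800 = 0.4648 d, or 11.15 h.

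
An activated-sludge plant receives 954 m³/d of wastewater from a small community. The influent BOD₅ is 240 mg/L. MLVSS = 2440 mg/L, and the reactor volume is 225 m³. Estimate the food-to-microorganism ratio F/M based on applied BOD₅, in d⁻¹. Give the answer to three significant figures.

Food-to-microorganism ratio F/M = Q S₀ / (V X) = 954 × 240 / (225.0 × 2440) = 0.4170 d⁻¹.

F/M ≈ 0.417 d⁻¹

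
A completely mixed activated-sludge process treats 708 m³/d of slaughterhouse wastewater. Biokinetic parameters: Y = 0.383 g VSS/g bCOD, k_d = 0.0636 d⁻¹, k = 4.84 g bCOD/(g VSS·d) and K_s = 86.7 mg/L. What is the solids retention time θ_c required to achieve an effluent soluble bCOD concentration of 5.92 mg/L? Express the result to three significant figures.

From 1/θ_c = Y·k·S/(K_s + S) − k_d: Y·k·S/(K_s+S) = 0.383 × 4.84 × 5.92 / (86.7 + 5.92) = 0.1185 d⁻¹.
Then 1/θ_c = μ − k_d = 0.1185 − 0.0636 = 0.05488 d⁻¹, giving θ_c = 18.22 d.

θ_c ≈ 18.2 d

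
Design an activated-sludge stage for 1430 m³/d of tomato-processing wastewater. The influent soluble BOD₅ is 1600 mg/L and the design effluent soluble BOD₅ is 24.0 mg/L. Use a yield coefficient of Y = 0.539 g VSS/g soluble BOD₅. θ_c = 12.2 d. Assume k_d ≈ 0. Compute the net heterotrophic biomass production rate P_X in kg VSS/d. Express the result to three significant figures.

Since k_d ≈ 0, Y_obs = Y = 0.539 g VSS/g soluble BOD₅.
Mass of soluble BOD₅ removed per day: Q(S₀ − S) = 1430 × 1576 g/m³ = 2254 kg/d.
So the net sludge growth is P_X = 0.5390 × 2254 = 1215 kg VSS/d.

P_X ≈ 1210 kg VSS/d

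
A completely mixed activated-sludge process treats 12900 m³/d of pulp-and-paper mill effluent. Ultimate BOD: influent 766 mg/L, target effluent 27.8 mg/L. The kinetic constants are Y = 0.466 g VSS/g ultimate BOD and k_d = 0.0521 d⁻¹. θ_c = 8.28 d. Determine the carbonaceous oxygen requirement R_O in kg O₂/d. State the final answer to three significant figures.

R_O ≈ 5120 kg O₂/d

Y_obs = Y / (1 + k_d θ_c) = 0.466 / (1 + 0.0521 × 8.28) = 0.466 / 1.431 = 0.3256.
Q·(S₀ − S) = 12900 × (766 − 27.8) × 10⁻³ = 9523 kg/d removed.
Net sludge production P_X = 0.3256 × 9523 = 3100 kg VSS/d.
R_O = Q·(S₀ − S) − 1.42·P_X = 9523 − 1.42 × 3100 = 5120 kg O₂/d.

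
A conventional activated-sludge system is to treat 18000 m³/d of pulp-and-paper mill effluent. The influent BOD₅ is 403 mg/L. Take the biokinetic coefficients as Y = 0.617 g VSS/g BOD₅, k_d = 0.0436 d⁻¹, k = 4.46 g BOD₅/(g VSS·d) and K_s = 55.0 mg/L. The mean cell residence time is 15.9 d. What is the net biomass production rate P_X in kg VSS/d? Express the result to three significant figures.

P_X ≈ 2630 kg VSS/d

For a completely mixed reactor with recycle the Lawrence–McCarty relation gives S = K_s·(1 + k_d·θ_c) / [θ_c·(Y·k − k_d) − 1] = 55.0 × (1 + 0.0436 × 15.9) / [15.9 × (0.617 × 4.46 − 0.0436) − 1] = 93.13 / 42.06 = 2.214 mg/L.
The observed yield is Y_obs = Y/(1 + k_d·θ_c) = 0.617 / (1 + 0.0436 × 15.9) = 0.617 / 1.693 = 0.3644 g VSS per g BOD₅ removed.
Substrate removed = Q·(S₀ − S) = 18000 m³/d × (403 − 2.21) g/m³ = 7.21×10^6 g/d = 7214 kg/d.
P_X = Y_obs · Q(S₀ − S) = 0.3644 × 7214 = 2629 kg VSS/d.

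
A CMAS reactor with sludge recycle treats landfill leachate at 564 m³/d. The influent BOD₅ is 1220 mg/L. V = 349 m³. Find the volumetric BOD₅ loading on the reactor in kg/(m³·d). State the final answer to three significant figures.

L_v ≈ 1.97 kg BOD₅/(m³·d)

L_v = Q S₀ / V = 564 × 1220 × 10⁻³ / 349.0 = 1.972 kg/(m³·d).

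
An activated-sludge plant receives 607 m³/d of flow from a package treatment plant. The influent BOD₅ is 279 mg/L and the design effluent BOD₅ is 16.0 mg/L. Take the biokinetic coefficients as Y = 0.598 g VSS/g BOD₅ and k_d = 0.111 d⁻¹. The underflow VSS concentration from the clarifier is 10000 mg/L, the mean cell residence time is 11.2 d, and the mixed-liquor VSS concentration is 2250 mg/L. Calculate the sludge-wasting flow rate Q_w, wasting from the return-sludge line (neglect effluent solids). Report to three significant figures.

From the SRT design equation V = Y Q (S₀−S) θ_c / [X (1 + k_d θ_c)] = 0.598 × 607 × (279 − 16.0) × 11.2 / [2250 × (1 + 0.111 × 11.2)] = 1.07×10^6 / 5047 = 211.8 m³.
Q_w = (V·X)/(θ_c X_r) = 211.8 × 2250 / (11.2 × 10000) = 4.256 m³/d.

Q_w ≈ 4.26 m³/d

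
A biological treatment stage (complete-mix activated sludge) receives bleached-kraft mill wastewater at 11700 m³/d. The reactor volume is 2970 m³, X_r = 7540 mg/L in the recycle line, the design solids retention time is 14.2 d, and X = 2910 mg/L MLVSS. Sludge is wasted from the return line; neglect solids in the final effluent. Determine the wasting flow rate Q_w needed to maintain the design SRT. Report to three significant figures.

Wasting from the return line (neglecting effluent solids): Q_w = V·X / (θ_c·X_r) = 2970 × 2910 / (14.2 × 7540) = 80.72 m³/d.

Q_w ≈ 80.7 m³/d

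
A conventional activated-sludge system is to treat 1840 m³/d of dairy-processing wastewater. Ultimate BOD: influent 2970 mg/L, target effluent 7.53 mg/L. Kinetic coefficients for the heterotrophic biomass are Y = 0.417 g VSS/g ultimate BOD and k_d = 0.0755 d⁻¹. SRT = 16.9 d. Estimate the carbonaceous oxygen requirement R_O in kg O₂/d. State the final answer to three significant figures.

The observed yield is Y_obs = Y/(1 + k_d·θ_c) = 0.417 / (1 + 0.0755 × 16.9) = 0.417 / 2.276 = 0.1832 g VSS per g ultimate BOD removed.
Mass of ultimate BOD removed per day: Q(S₀ − S) = 1840 × 2962 g/m³ = 5451 kg/d.
Net sludge production P_X = 0.1832 × 5451 = 998.7 kg VSS/d.
R_O = Q·(S₀ − S) − 1.42·P_X = 5451 − 1.42 × 998.7 = 4033 kg O₂/d.

R_O ≈ 4030 kg O₂/d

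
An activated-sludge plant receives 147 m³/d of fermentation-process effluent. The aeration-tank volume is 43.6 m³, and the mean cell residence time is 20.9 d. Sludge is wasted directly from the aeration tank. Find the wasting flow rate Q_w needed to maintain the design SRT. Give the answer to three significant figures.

Q_w ≈ 2.09 m³/d

With mixed-liquor wasting, θ_c = V/Q_w, so Q_w = V/θ_c = 43.60/20.9 = 2.086 m³/d.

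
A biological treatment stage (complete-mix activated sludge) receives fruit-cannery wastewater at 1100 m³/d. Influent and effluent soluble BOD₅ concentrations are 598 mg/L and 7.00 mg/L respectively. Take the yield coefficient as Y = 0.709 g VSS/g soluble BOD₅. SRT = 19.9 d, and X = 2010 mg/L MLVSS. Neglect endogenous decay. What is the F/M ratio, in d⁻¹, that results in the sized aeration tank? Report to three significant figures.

F/M ≈ 0.0717 d⁻¹

Biomass mass balance (decay neglected): V·X = Y·Q·(S₀ − S)·θ_c, so V = 0.709 × 1100 × (598 − 7.00) × 19.9 / 2010 = 4563 m³.
Food-to-microorganism ratio F/M = Q S₀ / (V X) = 1100 × 598 / (4563 × 2010) = 0.07172 d⁻¹.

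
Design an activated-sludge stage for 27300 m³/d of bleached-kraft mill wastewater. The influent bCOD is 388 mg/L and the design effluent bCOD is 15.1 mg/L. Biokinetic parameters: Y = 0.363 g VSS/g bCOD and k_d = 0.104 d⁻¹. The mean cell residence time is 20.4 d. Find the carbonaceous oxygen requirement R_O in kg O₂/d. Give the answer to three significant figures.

Observed yield with endogenous decay: Y_obs = Y / (1 + k_d·θ_c) = 0.363 / (1 + 0.104 × 20.4) = 0.363 / 3.122 = 0.1163 g VSS/g bCOD.
Substrate removed = Q·(S₀ − S) = 27300 m³/d × (388 − 15.1) g/m³ = 1.02×10^7 g/d = 10180 kg/d.
Biomass synthesised: P_X = Y_obs × 10180 = 1184 kg VSS/d.
R_O = Q·(S₀ − S) − 1.42·P_X = 10180 − 1.42 × 1184 = 8499 kg O₂/d.

R_O ≈ 8500 kg O₂/d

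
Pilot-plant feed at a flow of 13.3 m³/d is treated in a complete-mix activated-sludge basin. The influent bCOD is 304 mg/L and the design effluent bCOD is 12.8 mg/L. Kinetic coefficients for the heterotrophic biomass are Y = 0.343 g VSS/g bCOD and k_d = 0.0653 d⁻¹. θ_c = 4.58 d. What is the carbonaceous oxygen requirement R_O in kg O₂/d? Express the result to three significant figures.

R_O ≈ 2.42 kg O₂/d

Correct the yield for decay: Y_obs = Y/(1 + k_d θ_c) = 0.343 / (1 + 0.0653 × 4.58) = 0.343 / 1.299 = 0.2640.
Substrate removed = Q·(S₀ − S) = 13.3 m³/d × (304 − 12.8) g/m³ = 3.87×10^3 g/d = 3.873 kg/d.
P_X = Y_obs·Q·(S₀ − S) = 0.2640 × 3.873 = 1.023 kg VSS/d.
R_O = Q·ΔS − 1.42 P_X = 3.873 − 1.452 = 2.421 kg O₂/d.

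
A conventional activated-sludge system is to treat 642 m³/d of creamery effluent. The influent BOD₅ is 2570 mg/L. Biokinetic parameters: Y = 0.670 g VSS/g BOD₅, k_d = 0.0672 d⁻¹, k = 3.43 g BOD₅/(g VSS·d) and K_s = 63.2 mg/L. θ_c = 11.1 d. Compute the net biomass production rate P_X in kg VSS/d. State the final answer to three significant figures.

From the Monod/SRT balance for a CMAS, S = K_s·(1+k_d θ_c)/[θ_c·(Y k − k_d) − 1] = 63.2 × (1 + 0.0672 × 11.1) / [11.1 × (0.670 × 3.43 − 0.0672) − 1] = 110.3 / 23.76 = 4.643 mg/L.
Observed yield with endogenous decay: Y_obs = Y / (1 + k_d·θ_c) = 0.670 / (1 + 0.0672 × 11.1) = 0.670 / 1.746 = 0.3838 g VSS/g BOD₅.
Substrate removed = Q·(S₀ − S) = 642 m³/d × (2570 − 4.64) g/m³ = 1.65×10^6 g/d = 1647 kg/d.
Net biomass production P_X = Y_obs × Q·(S₀ − S) = 0.3838 × 1647 = 632.0 kg VSS/d.

P_X ≈ 632 kg VSS/d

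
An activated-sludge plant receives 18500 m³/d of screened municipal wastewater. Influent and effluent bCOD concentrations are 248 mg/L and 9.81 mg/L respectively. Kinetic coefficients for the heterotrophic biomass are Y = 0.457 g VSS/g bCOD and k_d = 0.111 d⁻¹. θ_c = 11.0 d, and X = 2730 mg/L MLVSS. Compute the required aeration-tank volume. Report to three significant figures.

Rearranging the biomass balance for a CMAS with decay, V = Y·Q·ΔS·θ_c / [X·(1+k_d θ_c)] = 0.457 × 18500 × (248 − 9.81) × 11.0 / [2730 × (1 + 0.111 × 11.0)] = 2.22×10^7 / 6063 = 3653 m³.

V ≈ 3650 m³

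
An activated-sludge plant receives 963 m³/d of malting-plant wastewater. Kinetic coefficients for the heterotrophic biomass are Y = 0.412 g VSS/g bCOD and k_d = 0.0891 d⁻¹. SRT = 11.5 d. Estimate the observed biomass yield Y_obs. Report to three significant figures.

Observed yield with endogenous decay: Y_obs = Y / (1 + k_d·θ_c) = 0.412 / (1 + 0.0891 × 11.5) = 0.412 / 2.025 = 0.2035 g VSS/g bCOD.

Y_obs ≈ 0.203 g VSS/g bCOD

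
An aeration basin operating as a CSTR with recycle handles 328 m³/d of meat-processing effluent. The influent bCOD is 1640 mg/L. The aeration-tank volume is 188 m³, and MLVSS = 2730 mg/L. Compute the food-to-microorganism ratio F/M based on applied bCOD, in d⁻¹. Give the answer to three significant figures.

F/M = Q·S₀ / (V·X) = 328 × 1640 / (188.0 × 2730) = 1.048 g bCOD·(g VSS·d)⁻¹.

F/M ≈ 1.05 d⁻¹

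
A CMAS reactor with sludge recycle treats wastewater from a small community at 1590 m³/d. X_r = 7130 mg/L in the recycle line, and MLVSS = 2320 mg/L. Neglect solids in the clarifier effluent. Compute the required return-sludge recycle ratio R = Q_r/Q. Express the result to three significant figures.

Solids balance on the clarifier gives (1+R)X = R·X_r, so R = X/(X_r − X) = 2320 / (7130 − 2320) = 0.4823.

R ≈ 0.482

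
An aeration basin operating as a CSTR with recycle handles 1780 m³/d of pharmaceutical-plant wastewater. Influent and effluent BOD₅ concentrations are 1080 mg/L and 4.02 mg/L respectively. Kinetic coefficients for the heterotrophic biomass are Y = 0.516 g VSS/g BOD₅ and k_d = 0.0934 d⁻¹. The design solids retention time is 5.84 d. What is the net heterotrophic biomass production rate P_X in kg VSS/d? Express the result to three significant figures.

Correct the yield for decay: Y_obs = Y/(1 + k_d θ_c) = 0.516 / (1 + 0.0934 × 5.84) = 0.516 / 1.545 = 0.3339.
Q·(S₀ − S) = 1780 × (1080 − 4.02) × 10⁻³ = 1915 kg/d removed.
Net biomass production P_X = Y_obs × Q·(S₀ − S) = 0.3339 × 1915 = 639.5 kg VSS/d.

P_X ≈ 639 kg VSS/d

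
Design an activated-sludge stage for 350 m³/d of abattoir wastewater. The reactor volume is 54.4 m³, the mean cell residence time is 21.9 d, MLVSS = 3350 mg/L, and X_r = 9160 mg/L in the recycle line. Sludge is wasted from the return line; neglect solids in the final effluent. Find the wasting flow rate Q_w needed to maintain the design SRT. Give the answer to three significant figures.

Q_w ≈ 0.908 m³/d

Wasting from the return line (neglecting effluent solids): Q_w = V·X / (θ_c·X_r) = 54.40 × 3350 / (21.9 × 9160) = 0.9085 m³/d.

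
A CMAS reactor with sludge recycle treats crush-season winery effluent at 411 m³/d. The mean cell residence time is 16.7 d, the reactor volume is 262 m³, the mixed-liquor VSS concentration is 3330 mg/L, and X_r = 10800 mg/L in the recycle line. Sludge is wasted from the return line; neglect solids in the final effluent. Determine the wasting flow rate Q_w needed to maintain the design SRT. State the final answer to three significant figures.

Q_w = (V·X)/(θ_c X_r) = 262.0 × 3330 / (16.7 × 10800) = 4.837 m³/d.

Q_w ≈ 4.84 m³/d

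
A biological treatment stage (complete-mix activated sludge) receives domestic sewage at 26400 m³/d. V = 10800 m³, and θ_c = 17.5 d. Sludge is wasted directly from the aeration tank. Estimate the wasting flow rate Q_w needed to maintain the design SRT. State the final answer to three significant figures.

Q_w ≈ 617 m³/d

Wasting from the aeration tank: Q_w = V / θ_c = 10800 / 17.5 = 617.1 m³/d.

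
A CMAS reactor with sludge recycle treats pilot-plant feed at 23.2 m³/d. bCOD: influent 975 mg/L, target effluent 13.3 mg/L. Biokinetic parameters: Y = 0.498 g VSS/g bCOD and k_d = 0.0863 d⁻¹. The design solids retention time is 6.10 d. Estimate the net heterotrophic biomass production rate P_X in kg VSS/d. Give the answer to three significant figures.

P_X ≈ 7.28 kg VSS/d

Correct the yield for decay: Y_obs = Y/(1 + k_d θ_c) = 0.498 / (1 + 0.0863 × 6.10) = 0.498 / 1.526 = 0.3263.
Q·(S₀ − S) = 23.2 × (975 − 13.3) × 10⁻³ = 22.31 kg/d removed.
Biomass produced: P_X = Y_obs·Q·ΔS = 0.3263 × 22.31 ≈ 7.279 kg VSS/d.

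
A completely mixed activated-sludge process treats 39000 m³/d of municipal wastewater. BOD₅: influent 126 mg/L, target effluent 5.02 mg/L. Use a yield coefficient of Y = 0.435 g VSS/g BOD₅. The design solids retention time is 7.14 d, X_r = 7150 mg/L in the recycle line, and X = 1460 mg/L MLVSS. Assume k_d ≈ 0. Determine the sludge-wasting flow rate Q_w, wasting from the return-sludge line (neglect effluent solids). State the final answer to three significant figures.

Q_w ≈ 287 m³/d

Biomass mass balance (decay neglected): V·X = Y·Q·(S₀ − S)·θ_c, so V = 0.435 × 39000 × (126 − 5.02) × 7.14 / 1460 = 10037 m³.
θ_c = V·X/(Q_w·X_r) when wasting from the recycle, so Q_w = V·X/(θ_c·X_r) = 10037 × 1460 / (7.14 × 7150) = 287.1 m³/d.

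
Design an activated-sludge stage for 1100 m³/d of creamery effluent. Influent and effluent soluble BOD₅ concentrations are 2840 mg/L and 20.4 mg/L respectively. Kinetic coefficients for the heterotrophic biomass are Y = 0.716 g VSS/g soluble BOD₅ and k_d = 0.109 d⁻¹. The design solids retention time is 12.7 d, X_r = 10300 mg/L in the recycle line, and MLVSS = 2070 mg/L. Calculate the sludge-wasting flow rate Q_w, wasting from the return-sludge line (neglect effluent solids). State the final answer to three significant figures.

From the SRT design equation V = Y Q (S₀−S) θ_c / [X (1 + k_d θ_c)] = 0.716 × 1100 × (2840 − 20.4) × 12.7 / [2070 × (1 + 0.109 × 12.7)] = 2.82×10^7 / 4936 = 5714 m³.
Wasting from the return line (neglecting effluent solids): Q_w = V·X / (θ_c·X_r) = 5714 × 2070 / (12.7 × 10300) = 90.43 m³/d.

Q_w ≈ 90.4 m³/d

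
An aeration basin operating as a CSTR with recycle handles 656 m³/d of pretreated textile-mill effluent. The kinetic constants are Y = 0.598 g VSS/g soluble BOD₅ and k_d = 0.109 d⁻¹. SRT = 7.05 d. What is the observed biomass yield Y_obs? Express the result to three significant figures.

Y_obs ≈ 0.338 g VSS/g soluble BOD₅

Observed yield with endogenous decay: Y_obs = Y / (1 + k_d·θ_c) = 0.598 / (1 + 0.109 × 7.05) = 0.598 / 1.768 = 0.3381 g VSS/g soluble BOD₅.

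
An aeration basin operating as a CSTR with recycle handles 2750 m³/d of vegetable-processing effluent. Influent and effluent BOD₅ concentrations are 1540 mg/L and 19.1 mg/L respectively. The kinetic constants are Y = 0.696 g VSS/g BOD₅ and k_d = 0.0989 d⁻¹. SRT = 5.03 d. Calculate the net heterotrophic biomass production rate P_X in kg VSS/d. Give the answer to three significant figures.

P_X ≈ 1940 kg VSS/d

Y_obs = Y / (1 + k_d θ_c) = 0.696 / (1 + 0.0989 × 5.03) = 0.696 / 1.497 = 0.4648.
Substrate removed = Q·(S₀ − S) = 2750 m³/d × (1540 − 19.1) g/m³ = 4.18×10^6 g/d = 4182 kg/d.
So the net sludge growth is P_X = 0.4648 × 4182 = 1944 kg VSS/d.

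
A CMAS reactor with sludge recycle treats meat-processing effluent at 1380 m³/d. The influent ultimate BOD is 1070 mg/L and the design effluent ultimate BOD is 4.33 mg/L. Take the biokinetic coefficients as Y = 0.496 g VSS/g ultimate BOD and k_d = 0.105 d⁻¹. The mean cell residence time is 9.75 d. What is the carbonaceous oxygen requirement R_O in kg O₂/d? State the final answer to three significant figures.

Observed yield with endogenous decay: Y_obs = Y / (1 + k_d·θ_c) = 0.496 / (1 + 0.105 × 9.75) = 0.496 / 2.024 = 0.2451 g VSS/g ultimate BOD.
Q·(S₀ − S) = 1380 × (1070 − 4.33) × 10⁻³ = 1471 kg/d removed.
P_X = Y_obs·Q·(S₀ − S) = 0.2451 × 1471 = 360.4 kg VSS/d.
R_O = Q·ΔS − 1.42 P_X = 1471 − 511.8 = 958.8 kg O₂/d.

R_O ≈ 959 kg O₂/d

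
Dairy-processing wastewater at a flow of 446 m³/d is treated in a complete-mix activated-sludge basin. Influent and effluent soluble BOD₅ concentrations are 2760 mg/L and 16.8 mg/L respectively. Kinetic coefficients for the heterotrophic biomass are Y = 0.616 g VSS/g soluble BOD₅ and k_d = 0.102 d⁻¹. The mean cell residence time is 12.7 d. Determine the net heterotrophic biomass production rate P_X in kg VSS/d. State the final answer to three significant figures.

Correct the yield for decay: Y_obs = Y/(1 + k_d θ_c) = 0.616 / (1 + 0.102 × 12.7) = 0.616 / 2.295 = 0.2684.
Substrate removed = Q·(S₀ − S) = 446 m³/d × (2760 − 16.8) g/m³ = 1.22×10^6 g/d = 1223 kg/d.
So the net sludge growth is P_X = 0.2684 × 1223 = 328.3 kg VSS/d.

P_X ≈ 328 kg VSS/d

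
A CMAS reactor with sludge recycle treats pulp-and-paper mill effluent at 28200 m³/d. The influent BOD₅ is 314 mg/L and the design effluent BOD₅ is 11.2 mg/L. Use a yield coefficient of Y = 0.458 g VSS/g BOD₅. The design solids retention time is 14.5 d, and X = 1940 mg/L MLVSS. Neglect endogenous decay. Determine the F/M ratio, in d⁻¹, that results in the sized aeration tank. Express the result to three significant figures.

F/M ≈ 0.156 d⁻¹

With k_d = 0 the design equation reduces to V = Y Q (S₀−S) θ_c / X = 0.458 × 28200 × (314 − 11.2) × 14.5 / 1940 = 29231 m³.
F/M = applied load / biomass = Q·S₀/(V·X) = 28200 × 314 / (29231 × 1940) = 0.1561 d⁻¹.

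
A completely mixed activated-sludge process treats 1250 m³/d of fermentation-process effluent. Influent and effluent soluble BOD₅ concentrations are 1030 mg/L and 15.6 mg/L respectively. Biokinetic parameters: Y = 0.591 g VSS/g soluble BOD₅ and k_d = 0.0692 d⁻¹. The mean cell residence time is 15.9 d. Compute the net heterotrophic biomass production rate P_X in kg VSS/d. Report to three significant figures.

P_X ≈ 357 kg VSS/d

Observed yield with endogenous decay: Y_obs = Y / (1 + k_d·θ_c) = 0.591 / (1 + 0.0692 × 15.9) = 0.591 / 2.100 = 0.2814 g VSS/g soluble BOD₅.
ΔS = 1030 − 15.6 = 1014 mg/L, so the substrate removal rate is 1250 × 1014/1000 = 1268 kg soluble BOD₅/d.
Net biomass production P_X = Y_obs × Q·(S₀ − S) = 0.2814 × 1268 = 356.8 kg VSS/d.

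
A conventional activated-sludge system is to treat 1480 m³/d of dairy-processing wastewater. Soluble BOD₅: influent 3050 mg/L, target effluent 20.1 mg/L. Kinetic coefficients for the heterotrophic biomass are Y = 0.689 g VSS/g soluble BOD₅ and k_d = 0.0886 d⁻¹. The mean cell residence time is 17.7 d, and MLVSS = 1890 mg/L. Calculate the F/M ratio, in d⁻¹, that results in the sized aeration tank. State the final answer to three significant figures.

F/M ≈ 0.212 d⁻¹

From the SRT design equation V = Y Q (S₀−S) θ_c / [X (1 + k_d θ_c)] = 0.689 × 1480 × (3050 − 20.1) × 17.7 / [1890 × (1 + 0.0886 × 17.7)] = 5.47×10^7 / 4854 = 11266 m³.
Food-to-microorganism ratio F/M = Q S₀ / (V X) = 1480 × 3050 / (11266 × 1890) = 0.2120 d⁻¹.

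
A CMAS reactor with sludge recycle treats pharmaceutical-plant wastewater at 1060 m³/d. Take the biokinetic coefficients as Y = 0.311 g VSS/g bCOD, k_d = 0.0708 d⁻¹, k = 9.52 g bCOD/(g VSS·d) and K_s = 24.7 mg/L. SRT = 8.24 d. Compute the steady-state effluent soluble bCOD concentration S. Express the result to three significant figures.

S ≈ 1.71 mg/L

From the Monod/SRT balance for a CMAS, S = K_s·(1+k_d θ_c)/[θ_c·(Y k − k_d) − 1] = 24.7 × (1 + 0.0708 × 8.24) / [8.24 × (0.311 × 9.52 − 0.0708) − 1] = 39.11 / 22.81 = 1.714 mg/L.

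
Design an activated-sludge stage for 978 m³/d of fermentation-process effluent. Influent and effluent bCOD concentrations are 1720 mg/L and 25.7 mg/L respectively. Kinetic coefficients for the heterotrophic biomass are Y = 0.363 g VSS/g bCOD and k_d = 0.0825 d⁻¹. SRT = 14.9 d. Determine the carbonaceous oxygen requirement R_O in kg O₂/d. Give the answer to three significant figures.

R_O ≈ 1270 kg O₂/d

Y_obs = Y / (1 + k_d θ_c) = 0.363 / (1 + 0.0825 × 14.9) = 0.363 / 2.229 = 0.1628.
Mass of bCOD removed per day: Q(S₀ − S) = 978 × 1694 g/m³ = 1657 kg/d.
Biomass synthesised: P_X = Y_obs × 1657 = 269.8 kg VSS/d.
R_O = Q·(S₀ − S) − 1.42·P_X = 1657 − 1.42 × 269.8 = 1274 kg O₂/d.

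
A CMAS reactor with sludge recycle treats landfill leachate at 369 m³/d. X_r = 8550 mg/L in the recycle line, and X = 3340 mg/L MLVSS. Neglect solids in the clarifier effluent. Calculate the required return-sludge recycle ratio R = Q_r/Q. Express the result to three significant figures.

Solids balance on the clarifier gives (1+R)X = R·X_r, so R = X/(X_r − X) = 3340 / (8550 − 3340) = 0.6411.

R ≈ 0.641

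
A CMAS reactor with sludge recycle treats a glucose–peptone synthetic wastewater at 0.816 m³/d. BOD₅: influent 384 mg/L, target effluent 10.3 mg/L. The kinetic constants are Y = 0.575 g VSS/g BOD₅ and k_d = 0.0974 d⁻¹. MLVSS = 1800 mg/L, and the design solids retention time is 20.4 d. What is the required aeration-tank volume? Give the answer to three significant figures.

V ≈ 0.665 m³

Steady-state biomass mass balance: V·X·(1 + k_d·θ_c) = Y·Q·(S₀ − S)·θ_c, so V = 0.575 × 0.816 × (384 − 10.3) × 20.4 / [1800 × (1 + 0.0974 × 20.4)] = 3.58×10^3 / 5377 = 0.6653 m³.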